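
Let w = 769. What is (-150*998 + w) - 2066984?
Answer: -2215915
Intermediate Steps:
(-150*998 + w) - 2066984 = (-150*998 + 769) - 2066984 = (-149700 + 769) - 2066984 = -148931 - 2066984 = -2215915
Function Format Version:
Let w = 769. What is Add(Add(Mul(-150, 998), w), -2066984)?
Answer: -2215915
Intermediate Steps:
Add(Add(Mul(-150, 998), w), -2066984) = Add(Add(Mul(-150, 998), 769), -2066984) = Add(Add(-149700, 769), -2066984) = Add(-148931, -2066984) = -2215915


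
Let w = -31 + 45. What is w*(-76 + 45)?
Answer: -434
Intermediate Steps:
w = 14
w*(-76 + 45) = 14*(-76 + 45) = 14*(-31) = -434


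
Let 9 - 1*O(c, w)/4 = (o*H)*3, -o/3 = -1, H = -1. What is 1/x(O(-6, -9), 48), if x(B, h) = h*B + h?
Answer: 1/3504 ≈ 0.00028539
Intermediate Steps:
o = 3 (o = -3*(-1) = 3)
O(c, w) = 72 (O(c, w) = 36 - 4*3*(-1)*3 = 36 - (-12)*3 = 36 - 4*(-9) = 36 + 36 = 72)
x(B, h) = h + B*h (x(B, h) = B*h + h = h + B*h)
1/x(O(-6, -9), 48) = 1/(48*(1 + 72)) = 1/(48*73) = 1/3504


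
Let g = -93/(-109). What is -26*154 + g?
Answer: -436343/109 ≈ -4003.1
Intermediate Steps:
g = 93/109 (g = -93*(-1/109) = 93/109 ≈ 0.85321)
-26*154 + g = -26*154 + 93/109 = -4004 + 93/109 = -436343/109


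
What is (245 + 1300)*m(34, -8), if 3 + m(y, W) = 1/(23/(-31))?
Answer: -154500/23 ≈ -6717.4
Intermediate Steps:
m(y, W) = -100/23 (m(y, W) = -3 + 1/(23/(-31)) = -3 + 1/(23*(-1/31)) = -3 + 1/(-23/31) = -3 - 31/23 = -100/23)
(245 + 1300)*m(34, -8) = (245 + 1300)*(-100/23) = 1545*(-100/23) = -154500/23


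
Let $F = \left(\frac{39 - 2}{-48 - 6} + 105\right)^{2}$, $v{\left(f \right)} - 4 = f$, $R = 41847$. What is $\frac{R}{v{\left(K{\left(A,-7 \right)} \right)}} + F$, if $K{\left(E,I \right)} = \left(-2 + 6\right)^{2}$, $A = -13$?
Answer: $\frac{47289977}{3645} \approx 12974.0$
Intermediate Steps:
$K{\left(E,I \right)} = 16$ ($K{\left(E,I \right)} = 4^{2} = 16$)
$v{\left(f \right)} = 4 + f$
$F = \frac{31730689}{2916}$ ($F = \left(\frac{37}{-54} + 105\right)^{2} = \left(37 \left(- \frac{1}{54}\right) + 105\right)^{2} = \left(- \frac{37}{54} + 105\right)^{2} = \left(\frac{5633}{54}\right)^{2} = \frac{31730689}{2916} \approx 10882.0$)
$\frac{R}{v{\left(K{\left(A,-7 \right)} \right)}} + F = \frac{41847}{4 + 16} + \frac{31730689}{2916} = \frac{41847}{20} + \frac{31730689}{2916} = \frac{47289977}{3645}$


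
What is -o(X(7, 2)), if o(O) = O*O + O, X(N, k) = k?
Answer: -6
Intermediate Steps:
o(O) = O + O² (o(O) = O² + O = O + O²)
-o(X(7, 2)) = -2*(1 + 2) = -2*3 = -1*6 = -6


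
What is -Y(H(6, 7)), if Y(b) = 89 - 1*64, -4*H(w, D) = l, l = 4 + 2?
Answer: -25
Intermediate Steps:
l = 6
H(w, D) = -3/2 (H(w, D) = -¼*6 = -3/2)
Y(b) = 25 (Y(b) = 89 - 64 = 25)
-Y(H(6, 7)) = -1*25 = -25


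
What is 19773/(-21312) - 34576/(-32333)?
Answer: 10840367/76564544 ≈ 0.14158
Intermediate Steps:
19773/(-21312) - 34576/(-32333) = 19773*(-1/21312) - 34576*(-1/32333) = -2197/2368 + 34576/32333 = 10840367/76564544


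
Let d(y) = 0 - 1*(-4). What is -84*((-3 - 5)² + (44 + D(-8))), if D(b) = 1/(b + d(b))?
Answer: -9051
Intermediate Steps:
d(y) = 4 (d(y) = 0 + 4 = 4)
D(b) = 1/(4 + b) (D(b) = 1/(b + 4) = 1/(4 + b))
-84*((-3 - 5)² + (44 + D(-8))) = -84*((-3 - 5)² + (44 + 1/(4 - 8))) = -84*((-8)² + (44 + 1/(-4))) = -84*(64 + (44 - ¼)) = -84*(64 + 175/4) = -84*431/4 = -9051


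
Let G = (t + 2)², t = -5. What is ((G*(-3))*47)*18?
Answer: -22842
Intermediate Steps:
G = 9 (G = (-5 + 2)² = (-3)² = 9)
((G*(-3))*47)*18 = ((9*(-3))*47)*18 = -27*47*18 = -1269*18 = -22842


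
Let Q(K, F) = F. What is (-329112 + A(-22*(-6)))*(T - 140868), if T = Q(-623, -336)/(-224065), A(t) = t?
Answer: 2076757841574864/44813 ≈ 4.6343e+10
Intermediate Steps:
T = 336/224065 (T = -336/(-224065) = -336*(-1/224065) = 336/224065 ≈ 0.0014996)
(-329112 + A(-22*(-6)))*(T - 140868) = (-329112 - 22*(-6))*(336/224065 - 140868) = (-329112 + 132)*(-31563588084/224065) = -328980*(-31563588084/224065) = 2076757841574864/44813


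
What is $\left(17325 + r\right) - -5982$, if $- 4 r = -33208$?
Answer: $31609$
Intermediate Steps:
$r = 8302$ ($r = \left(- \frac{1}{4}\right) \left(-33208\right) = 8302$)
$\left(17325 + r\right) - -5982 = \left(17325 + 8302\right) - -5982 = 25627 + 5982 = 31609$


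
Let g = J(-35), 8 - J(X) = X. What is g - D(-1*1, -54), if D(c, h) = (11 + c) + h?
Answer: 87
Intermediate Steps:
J(X) = 8 - X
D(c, h) = 11 + c + h
g = 43 (g = 8 - 1*(-35) = 8 + 35 = 43)
g - D(-1*1, -54) = 43 - (11 - 1*1 - 54) = 43 - (11 - 1 - 54) = 43 - 1*(-44) = 43 + 44 = 87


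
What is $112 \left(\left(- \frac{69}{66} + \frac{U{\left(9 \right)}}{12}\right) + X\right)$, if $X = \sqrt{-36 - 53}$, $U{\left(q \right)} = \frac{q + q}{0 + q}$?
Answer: $- \frac{3248}{33} + 112 i \sqrt{89} \approx -98.424 + 1056.6 i$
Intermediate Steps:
$U{\left(q \right)} = 2$ ($U{\left(q \right)} = \frac{2 q}{q} = 2$)
$X = i \sqrt{89}$ ($X = \sqrt{-89} = i \sqrt{89} \approx 9.434 i$)
$112 \left(\left(- \frac{69}{66} + \frac{U{\left(9 \right)}}{12}\right) + X\right) = 112 \left(\left(- \frac{69}{66} + \frac{2}{12}\right) + i \sqrt{89}\right) = 112 \left(\left(\left(-69\right) \frac{1}{66} + 2 \cdot \frac{1}{12}\right) + i \sqrt{89}\right) = 112 \left(\left(- \frac{23}{22} + \frac{1}{6}\right) + i \sqrt{89}\right) = 112 \left(- \frac{29}{33} + i \sqrt{89}\right) = - \frac{3248}{33} + 112 i \sqrt{89}$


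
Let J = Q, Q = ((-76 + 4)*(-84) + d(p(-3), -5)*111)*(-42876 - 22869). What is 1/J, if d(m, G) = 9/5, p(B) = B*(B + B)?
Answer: -1/410761611 ≈ -2.4345e-9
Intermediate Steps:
p(B) = 2*B**2 (p(B) = B*(2*B) = 2*B**2)
d(m, G) = 9/5 (d(m, G) = 9*(1/5) = 9/5)
Q = -410761611 (Q = ((-76 + 4)*(-84) + (9/5)*111)*(-42876 - 22869) = (-72*(-84) + 999/5)*(-65745) = (6048 + 999/5)*(-65745) = (31239/5)*(-65745) = -410761611)
J = -410761611
1/J = 1/(-410761611) = -1/410761611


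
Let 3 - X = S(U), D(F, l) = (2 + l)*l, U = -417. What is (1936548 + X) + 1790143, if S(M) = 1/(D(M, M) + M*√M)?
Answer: 268291088613101/71991714 - I*√417/71991714 ≈ 3.7267e+6 - 2.8365e-7*I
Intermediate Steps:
D(F, l) = l*(2 + l)
S(M) = 1/(M^(3/2) + M*(2 + M)) (S(M) = 1/(M*(2 + M) + M*√M) = 1/(M*(2 + M) + M^(3/2)) = 1/(M^(3/2) + M*(2 + M)))
X = 3 - 1/(173055 - 417*I*√417) (X = 3 - 1/((-417)^(3/2) - 417*(2 - 417)) = 3 - 1/(-417*I*√417 - 417*(-415)) = 3 - 1/(-417*I*√417 + 173055) = 3 - 1/(173055 - 417*I*√417) ≈ 3.0 - 2.8365e-7*I)
(1936548 + X) + 1790143 = (1936548 + (215974727/71991714 - I*√417/71991714)) + 1790143 = (139415625737999/71991714 - I*√417/71991714) + 1790143 = 268291088613101/71991714 - I*√417/71991714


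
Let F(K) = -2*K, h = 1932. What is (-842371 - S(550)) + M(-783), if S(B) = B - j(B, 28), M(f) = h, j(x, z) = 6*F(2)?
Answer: -841013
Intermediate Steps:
j(x, z) = -24 (j(x, z) = 6*(-2*2) = 6*(-4) = -24)
M(f) = 1932
S(B) = 24 + B (S(B) = B - 1*(-24) = B + 24 = 24 + B)
(-842371 - S(550)) + M(-783) = (-842371 - (24 + 550)) + 1932 = (-842371 - 1*574) + 1932 = (-842371 - 574) + 1932 = -842945 + 1932 = -841013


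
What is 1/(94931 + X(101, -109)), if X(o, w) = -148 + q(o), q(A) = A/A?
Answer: 1/94784 ≈ 1.0550e-5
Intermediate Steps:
q(A) = 1
X(o, w) = -147 (X(o, w) = -148 + 1 = -147)
1/(94931 + X(101, -109)) = 1/(94931 - 147) = 1/94784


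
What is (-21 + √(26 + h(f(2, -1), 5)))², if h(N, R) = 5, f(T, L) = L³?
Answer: (21 - √31)² ≈ 238.15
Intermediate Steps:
(-21 + √(26 + h(f(2, -1), 5)))² = (-21 + √(26 + 5))² = (-21 + √31)²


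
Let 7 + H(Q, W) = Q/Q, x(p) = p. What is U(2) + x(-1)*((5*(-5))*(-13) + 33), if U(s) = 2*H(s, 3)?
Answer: -370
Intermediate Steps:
H(Q, W) = -6 (H(Q, W) = -7 + Q/Q = -7 + 1 = -6)
U(s) = -12 (U(s) = 2*(-6) = -12)
U(2) + x(-1)*((5*(-5))*(-13) + 33) = -12 - ((5*(-5))*(-13) + 33) = -12 - (-25*(-13) + 33) = -12 - (325 + 33) = -12 - 1*358 = -12 - 358 = -370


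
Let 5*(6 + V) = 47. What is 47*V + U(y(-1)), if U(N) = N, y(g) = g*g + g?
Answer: 799/5 ≈ 159.80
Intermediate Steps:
y(g) = g + g**2 (y(g) = g**2 + g = g + g**2)
V = 17/5 (V = -6 + (1/5)*47 = -6 + 47/5 = 17/5 ≈ 3.4000)
47*V + U(y(-1)) = 47*(17/5) - (1 - 1) = 799/5 - 1*0 = 799/5 + 0 = 799/5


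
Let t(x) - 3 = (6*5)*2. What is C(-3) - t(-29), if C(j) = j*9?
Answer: -90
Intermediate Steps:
C(j) = 9*j
t(x) = 63 (t(x) = 3 + (6*5)*2 = 3 + 30*2 = 3 + 60 = 63)
C(-3) - t(-29) = 9*(-3) - 1*63 = -27 - 63 = -90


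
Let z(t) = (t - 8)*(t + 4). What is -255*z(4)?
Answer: 8160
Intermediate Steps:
z(t) = (-8 + t)*(4 + t)
-255*z(4) = -255*(-32 + 4² - 4*4) = -255*(-32 + 16 - 16) = -255*(-32) = 8160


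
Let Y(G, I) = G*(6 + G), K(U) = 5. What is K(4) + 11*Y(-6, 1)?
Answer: 5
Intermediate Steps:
K(4) + 11*Y(-6, 1) = 5 + 11*(-6*(6 - 6)) = 5 + 11*(-6*0) = 5 + 11*0 = 5 + 0 = 5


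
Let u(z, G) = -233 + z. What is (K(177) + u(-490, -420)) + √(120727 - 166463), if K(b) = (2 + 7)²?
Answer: -642 + 2*I*√11434 ≈ -642.0 + 213.86*I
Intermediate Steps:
K(b) = 81 (K(b) = 9² = 81)
(K(177) + u(-490, -420)) + √(120727 - 166463) = (81 + (-233 - 490)) + √(120727 - 166463) = (81 - 723) + √(-45736) = -642 + 2*I*√11434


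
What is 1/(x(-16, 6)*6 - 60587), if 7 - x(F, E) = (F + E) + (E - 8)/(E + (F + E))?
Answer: -1/60488 ≈ -1.6532e-5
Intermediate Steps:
x(F, E) = 7 - E - F - (-8 + E)/(F + 2*E) (x(F, E) = 7 - ((F + E) + (E - 8)/(E + (F + E))) = 7 - ((E + F) + (-8 + E)/(E + (E + F))) = 7 - ((E + F) + (-8 + E)/(F + 2*E)) = 7 - (E + F + (-8 + E)/(F + 2*E)) = 7 + (-E - F - (-8 + E)/(F + 2*E)) = 7 - E - F - (-8 + E)/(F + 2*E))
1/(x(-16, 6)*6 - 60587) = 1/(((8 - 1*(-16)² - 2*6² + 7*(-16) + 13*6 - 3*6*(-16))/(-16 + 2*6))*6 - 60587) = 1/(((8 - 1*256 - 2*36 - 112 + 78 + 288)/(-16 + 12))*6 - 60587) = 1/(((8 - 256 - 72 - 112 + 78 + 288)/(-4))*6 - 60587) = 1/(-¼*(-66)*6 - 60587) = 1/((33/2)*6 - 60587) = 1/(99 - 60587) = 1/(-60488) = -1/60488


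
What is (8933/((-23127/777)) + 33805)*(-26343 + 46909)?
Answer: 408613353036/593 ≈ 6.8906e+8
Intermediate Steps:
(8933/((-23127/777)) + 33805)*(-26343 + 46909) = (8933/((-23127*1/777)) + 33805)*20566 = (8933/(-7709/259) + 33805)*20566 = (8933*(-259/7709) + 33805)*20566 = (-2313647/7709 + 33805)*20566 = (258289098/7709)*20566 = 408613353036/593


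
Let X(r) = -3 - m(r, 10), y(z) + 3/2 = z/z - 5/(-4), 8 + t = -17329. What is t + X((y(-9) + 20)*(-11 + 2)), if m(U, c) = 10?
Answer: -17350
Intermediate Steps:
t = -17337 (t = -8 - 17329 = -17337)
y(z) = 3/4 (y(z) = -3/2 + (z/z - 5/(-4)) = -3/2 + (1 - 5*(-1/4)) = -3/2 + (1 + 5/4) = -3/2 + 9/4 = 3/4)
X(r) = -13 (X(r) = -3 - 1*10 = -3 - 10 = -13)
t + X((y(-9) + 20)*(-11 + 2)) = -17337 - 13 = -17350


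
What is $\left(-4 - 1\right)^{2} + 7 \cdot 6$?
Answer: $67$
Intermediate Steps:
$\left(-4 - 1\right)^{2} + 7 \cdot 6 = \left(-5\right)^{2} + 42 = 25 + 42 = 67$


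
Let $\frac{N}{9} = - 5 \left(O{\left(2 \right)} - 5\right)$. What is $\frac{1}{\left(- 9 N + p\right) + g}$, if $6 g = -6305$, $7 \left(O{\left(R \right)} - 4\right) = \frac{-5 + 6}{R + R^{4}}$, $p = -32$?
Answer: $- \frac{21}{31177} \approx -0.00067357$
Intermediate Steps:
$O{\left(R \right)} = 4 + \frac{1}{7 \left(R + R^{4}\right)}$ ($O{\left(R \right)} = 4 + \frac{\left(-5 + 6\right) \frac{1}{R + R^{4}}}{7} = 4 + \frac{1 \frac{1}{R + R^{4}}}{7} = 4 + \frac{1}{7 \left(R + R^{4}\right)}$)
$N = \frac{625}{14}$ ($N = 9 \left(- 5 \left(\frac{1 + 28 \cdot 2 + 28 \cdot 2^{4}}{7 \cdot 2 \left(1 + 2^{3}\right)} - 5\right)\right) = 9 \left(- 5 \left(\frac{1}{7} \cdot \frac{1}{2} \frac{1}{1 + 8} \left(1 + 56 + 28 \cdot 16\right) - 5\right)\right) = 9 \left(- 5 \left(\frac{1}{7} \cdot \frac{1}{2} \cdot \frac{1}{9} \left(1 + 56 + 448\right) - 5\right)\right) = 9 \left(- 5 \left(\frac{1}{7} \cdot \frac{1}{2} \cdot \frac{1}{9} \cdot 505 - 5\right)\right) = 9 \left(- 5 \left(\frac{505}{126} - 5\right)\right) = 9 \left(\left(-5\right) \left(- \frac{125}{126}\right)\right) = 9 \cdot \frac{625}{126} = \frac{625}{14} \approx 44.643$)
$g = - \frac{6305}{6}$ ($g = \frac{1}{6} \left(-6305\right) = - \frac{6305}{6} \approx -1050.8$)
$\frac{1}{\left(- 9 N + p\right) + g} = \frac{1}{\left(\left(-9\right) \frac{625}{14} - 32\right) - \frac{6305}{6}} = \frac{1}{\left(- \frac{5625}{14} - 32\right) - \frac{6305}{6}} = \frac{1}{- \frac{6073}{14} - \frac{6305}{6}} = \frac{1}{- \frac{31177}{21}} = - \frac{21}{31177}$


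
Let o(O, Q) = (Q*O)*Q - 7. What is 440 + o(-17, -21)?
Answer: -7064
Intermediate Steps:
o(O, Q) = -7 + O*Q² (o(O, Q) = (O*Q)*Q - 7 = O*Q² - 7 = -7 + O*Q²)
440 + o(-17, -21) = 440 + (-7 - 17*(-21)²) = 440 + (-7 - 17*441) = 440 + (-7 - 7497) = 440 - 7504 = -7064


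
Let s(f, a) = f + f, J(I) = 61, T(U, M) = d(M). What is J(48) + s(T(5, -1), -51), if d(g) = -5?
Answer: 51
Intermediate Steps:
T(U, M) = -5
s(f, a) = 2*f
J(48) + s(T(5, -1), -51) = 61 + 2*(-5) = 61 - 10 = 51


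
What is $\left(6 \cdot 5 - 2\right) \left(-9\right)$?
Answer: $-252$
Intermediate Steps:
$\left(6 \cdot 5 - 2\right) \left(-9\right) = \left(30 - 2\right) \left(-9\right) = 28 \left(-9\right) = -252$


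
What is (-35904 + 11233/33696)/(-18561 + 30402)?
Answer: -1209809951/398994336 ≈ -3.0321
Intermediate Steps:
(-35904 + 11233/33696)/(-18561 + 30402) = (-35904 + 11233*(1/33696))/11841 = (-35904 + 11233/33696)*(1/11841) = -1209809951/33696*1/11841 = -1209809951/398994336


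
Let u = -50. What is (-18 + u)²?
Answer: 4624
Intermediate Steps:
(-18 + u)² = (-18 - 50)² = (-68)² = 4624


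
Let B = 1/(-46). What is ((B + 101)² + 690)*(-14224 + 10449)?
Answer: -86961145375/2116 ≈ -4.1097e+7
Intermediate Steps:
B = -1/46 ≈ -0.021739
((B + 101)² + 690)*(-14224 + 10449) = ((-1/46 + 101)² + 690)*(-14224 + 10449) = ((4645/46)² + 690)*(-3775) = (21576025/2116 + 690)*(-3775) = (23036065/2116)*(-3775) = -86961145375/2116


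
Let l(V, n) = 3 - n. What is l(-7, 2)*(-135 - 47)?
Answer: -182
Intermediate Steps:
l(-7, 2)*(-135 - 47) = (3 - 1*2)*(-135 - 47) = (3 - 2)*(-182) = 1*(-182) = -182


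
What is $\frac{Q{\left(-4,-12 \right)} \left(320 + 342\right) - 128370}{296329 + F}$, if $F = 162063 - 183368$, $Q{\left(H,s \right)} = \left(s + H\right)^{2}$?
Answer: $\frac{20551}{137512} \approx 0.14945$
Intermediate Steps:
$Q{\left(H,s \right)} = \left(H + s\right)^{2}$
$F = -21305$ ($F = 162063 - 183368 = -21305$)
$\frac{Q{\left(-4,-12 \right)} \left(320 + 342\right) - 128370}{296329 + F} = \frac{\left(-4 - 12\right)^{2} \left(320 + 342\right) - 128370}{296329 - 21305} = \frac{\left(-16\right)^{2} \cdot 662 - 128370}{275024} = \left(256 \cdot 662 - 128370\right) \frac{1}{275024} = \left(169472 - 128370\right) \frac{1}{275024} = 41102 \cdot \frac{1}{275024} = \frac{20551}{137512}$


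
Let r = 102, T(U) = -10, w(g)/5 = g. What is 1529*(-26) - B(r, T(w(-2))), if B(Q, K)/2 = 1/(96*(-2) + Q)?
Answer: -1788929/45 ≈ -39754.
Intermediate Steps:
w(g) = 5*g
B(Q, K) = 2/(-192 + Q) (B(Q, K) = 2/(96*(-2) + Q) = 2/(-192 + Q))
1529*(-26) - B(r, T(w(-2))) = 1529*(-26) - 2/(-192 + 102) = -39754 - 2/(-90) = -39754 - 2*(-1)/90 = -39754 - 1*(-1/45) = -39754 + 1/45 = -1788929/45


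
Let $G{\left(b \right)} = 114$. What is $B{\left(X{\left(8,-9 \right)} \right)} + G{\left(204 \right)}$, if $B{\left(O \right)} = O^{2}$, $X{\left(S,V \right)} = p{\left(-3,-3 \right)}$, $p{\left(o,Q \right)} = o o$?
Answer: $195$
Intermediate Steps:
$p{\left(o,Q \right)} = o^{2}$
$X{\left(S,V \right)} = 9$ ($X{\left(S,V \right)} = \left(-3\right)^{2} = 9$)
$B{\left(X{\left(8,-9 \right)} \right)} + G{\left(204 \right)} = 9^{2} + 114 = 81 + 114 = 195$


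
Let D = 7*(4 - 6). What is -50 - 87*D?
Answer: 1168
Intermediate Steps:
D = -14 (D = 7*(-2) = -14)
-50 - 87*D = -50 - 87*(-14) = -50 + 1218 = 1168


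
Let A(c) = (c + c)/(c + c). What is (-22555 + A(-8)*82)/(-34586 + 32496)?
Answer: 2043/190 ≈ 10.753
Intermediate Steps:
A(c) = 1 (A(c) = (2*c)/((2*c)) = (2*c)*(1/(2*c)) = 1)
(-22555 + A(-8)*82)/(-34586 + 32496) = (-22555 + 1*82)/(-34586 + 32496) = (-22555 + 82)/(-2090) = -22473*(-1/2090) = 2043/190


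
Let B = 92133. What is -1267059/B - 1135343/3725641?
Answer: -1608403172146/114418160751 ≈ -14.057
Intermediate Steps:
-1267059/B - 1135343/3725641 = -1267059/92133 - 1135343/3725641 = -1267059*1/92133 - 1135343*1/3725641 = -422353/30711 - 1135343/3725641 = -1608403172146/114418160751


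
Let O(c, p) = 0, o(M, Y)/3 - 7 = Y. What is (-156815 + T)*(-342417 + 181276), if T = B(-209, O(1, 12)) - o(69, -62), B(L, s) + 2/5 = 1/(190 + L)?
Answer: 2398067005813/95 ≈ 2.5243e+10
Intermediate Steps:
o(M, Y) = 21 + 3*Y
B(L, s) = -2/5 + 1/(190 + L)
T = 15632/95 (T = (-375 - 2*(-209))/(5*(190 - 209)) - (21 + 3*(-62)) = (1/5)*(-375 + 418)/(-19) - (21 - 186) = (1/5)*(-1/19)*43 - 1*(-165) = -43/95 + 165 = 15632/95 ≈ 164.55)
(-156815 + T)*(-342417 + 181276) = (-156815 + 15632/95)*(-342417 + 181276) = -14881793/95*(-161141) = 2398067005813/95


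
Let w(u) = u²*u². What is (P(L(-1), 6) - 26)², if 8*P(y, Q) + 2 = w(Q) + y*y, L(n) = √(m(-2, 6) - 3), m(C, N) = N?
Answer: 1185921/64 ≈ 18530.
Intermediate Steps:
w(u) = u⁴
L(n) = √3 (L(n) = √(6 - 3) = √3)
P(y, Q) = -¼ + Q⁴/8 + y²/8 (P(y, Q) = -¼ + (Q⁴ + y*y)/8 = -¼ + (Q⁴ + y²)/8 = -¼ + (Q⁴/8 + y²/8) = -¼ + Q⁴/8 + y²/8)
(P(L(-1), 6) - 26)² = ((-¼ + (⅛)*6⁴ + (√3)²/8) - 26)² = ((-¼ + (⅛)*1296 + (⅛)*3) - 26)² = ((-¼ + 162 + 3/8) - 26)² = (1297/8 - 26)² = (1089/8)² = 1185921/64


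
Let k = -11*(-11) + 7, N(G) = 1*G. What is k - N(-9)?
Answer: 137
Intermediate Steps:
N(G) = G
k = 128 (k = 121 + 7 = 128)
k - N(-9) = 128 - 1*(-9) = 128 + 9 = 137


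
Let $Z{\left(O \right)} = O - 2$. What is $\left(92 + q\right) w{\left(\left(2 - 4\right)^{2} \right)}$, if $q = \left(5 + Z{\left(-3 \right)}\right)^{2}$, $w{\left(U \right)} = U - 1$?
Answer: $276$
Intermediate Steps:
$Z{\left(O \right)} = -2 + O$
$w{\left(U \right)} = -1 + U$
$q = 0$ ($q = \left(5 - 5\right)^{2} = 0^{2} = 0$)
$\left(92 + q\right) w{\left(\left(2 - 4\right)^{2} \right)} = \left(92 + 0\right) \left(-1 + \left(2 - 4\right)^{2}\right) = 92 \left(-1 + \left(-2\right)^{2}\right) = 92 \left(-1 + 4\right) = 92 \cdot 3 = 276$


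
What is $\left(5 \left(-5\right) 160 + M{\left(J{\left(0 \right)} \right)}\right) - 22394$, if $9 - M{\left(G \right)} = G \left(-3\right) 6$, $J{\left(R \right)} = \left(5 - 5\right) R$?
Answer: $-26385$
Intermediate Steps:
$J{\left(R \right)} = 0$ ($J{\left(R \right)} = 0 R = 0$)
$M{\left(G \right)} = 9 + 18 G$ ($M{\left(G \right)} = 9 - G \left(-3\right) 6 = 9 - - 3 G 6 = 9 - - 18 G = 9 + 18 G$)
$\left(5 \left(-5\right) 160 + M{\left(J{\left(0 \right)} \right)}\right) - 22394 = \left(5 \left(-5\right) 160 + \left(9 + 18 \cdot 0\right)\right) - 22394 = \left(\left(-25\right) 160 + \left(9 + 0\right)\right) - 22394 = \left(-4000 + 9\right) - 22394 = -3991 - 22394 = -26385$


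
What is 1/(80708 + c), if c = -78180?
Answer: 1/2528 ≈ 0.00039557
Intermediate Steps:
1/(80708 + c) = 1/(80708 - 78180) = 1/2528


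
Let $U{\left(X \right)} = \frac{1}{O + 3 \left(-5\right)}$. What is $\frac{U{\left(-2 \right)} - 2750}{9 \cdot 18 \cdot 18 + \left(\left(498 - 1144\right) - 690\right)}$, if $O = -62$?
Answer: $- \frac{211751}{121660} \approx -1.7405$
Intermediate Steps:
$U{\left(X \right)} = - \frac{1}{77}$ ($U{\left(X \right)} = \frac{1}{-62 + 3 \left(-5\right)} = \frac{1}{-62 - 15} = \frac{1}{-77} = - \frac{1}{77}$)
$\frac{U{\left(-2 \right)} - 2750}{9 \cdot 18 \cdot 18 + \left(\left(498 - 1144\right) - 690\right)} = \frac{- \frac{1}{77} - 2750}{9 \cdot 18 \cdot 18 + \left(\left(498 - 1144\right) - 690\right)} = - \frac{211751}{77 \left(162 \cdot 18 + \left(\left(498 - 1144\right) - 690\right)\right)} = - \frac{211751}{77 \left(2916 - 1336\right)} = - \frac{211751}{77 \cdot 1580} = \left(- \frac{211751}{77}\right) \frac{1}{1580} = - \frac{211751}{121660}$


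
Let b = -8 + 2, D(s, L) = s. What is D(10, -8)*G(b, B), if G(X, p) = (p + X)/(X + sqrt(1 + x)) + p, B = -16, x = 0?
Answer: -116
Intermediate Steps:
b = -6
G(X, p) = p + (X + p)/(1 + X) (G(X, p) = (p + X)/(X + sqrt(1 + 0)) + p = (X + p)/(X + sqrt(1)) + p = (X + p)/(X + 1) + p = (X + p)/(1 + X) + p = p + (X + p)/(1 + X))
D(10, -8)*G(b, B) = 10*((-6 + 2*(-16) - 6*(-16))/(1 - 6)) = 10*((-6 - 32 + 96)/(-5)) = 10*(-1/5*58) = 10*(-58/5) = -116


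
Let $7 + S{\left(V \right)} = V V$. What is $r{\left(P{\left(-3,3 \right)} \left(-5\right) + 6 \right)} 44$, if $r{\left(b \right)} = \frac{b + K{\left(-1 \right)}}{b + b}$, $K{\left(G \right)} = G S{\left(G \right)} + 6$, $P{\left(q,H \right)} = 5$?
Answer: $\frac{154}{19} \approx 8.1053$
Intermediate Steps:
$S{\left(V \right)} = -7 + V^{2}$ ($S{\left(V \right)} = -7 + V V = -7 + V^{2}$)
$K{\left(G \right)} = 6 + G \left(-7 + G^{2}\right)$ ($K{\left(G \right)} = G \left(-7 + G^{2}\right) + 6 = 6 + G \left(-7 + G^{2}\right)$)
$r{\left(b \right)} = \frac{12 + b}{2 b}$ ($r{\left(b \right)} = \frac{b + \left(6 - \left(-7 + \left(-1\right)^{2}\right)\right)}{b + b} = \frac{b + \left(6 - \left(-7 + 1\right)\right)}{2 b} = \left(b + \left(6 - -6\right)\right) \frac{1}{2 b} = \left(b + \left(6 + 6\right)\right) \frac{1}{2 b} = \left(b + 12\right) \frac{1}{2 b} = \left(12 + b\right) \frac{1}{2 b} = \frac{12 + b}{2 b}$)
$r{\left(P{\left(-3,3 \right)} \left(-5\right) + 6 \right)} 44 = \frac{12 + \left(5 \left(-5\right) + 6\right)}{2 \left(5 \left(-5\right) + 6\right)} 44 = \frac{12 + \left(-25 + 6\right)}{2 \left(-25 + 6\right)} 44 = \frac{12 - 19}{2 \left(-19\right)} 44 = \frac{1}{2} \left(- \frac{1}{19}\right) \left(-7\right) 44 = \frac{7}{38} \cdot 44 = \frac{154}{19}$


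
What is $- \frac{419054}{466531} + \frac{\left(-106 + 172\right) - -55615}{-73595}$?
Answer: $- \frac{56817191741}{34334348945} \approx -1.6548$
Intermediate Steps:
$- \frac{419054}{466531} + \frac{\left(-106 + 172\right) - -55615}{-73595} = \left(-419054\right) \frac{1}{466531} + \left(66 + 55615\right) \left(- \frac{1}{73595}\right) = - \frac{419054}{466531} + 55681 \left(- \frac{1}{73595}\right) = - \frac{419054}{466531} - \frac{55681}{73595} = - \frac{56817191741}{34334348945}$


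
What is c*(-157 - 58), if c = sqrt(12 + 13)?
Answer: -1075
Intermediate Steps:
c = 5 (c = sqrt(25) = 5)
c*(-157 - 58) = 5*(-157 - 58) = 5*(-215) = -1075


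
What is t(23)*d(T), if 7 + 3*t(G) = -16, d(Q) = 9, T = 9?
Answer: -69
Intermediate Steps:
t(G) = -23/3 (t(G) = -7/3 + (1/3)*(-16) = -7/3 - 16/3 = -23/3)
t(23)*d(T) = -23/3*9 = -69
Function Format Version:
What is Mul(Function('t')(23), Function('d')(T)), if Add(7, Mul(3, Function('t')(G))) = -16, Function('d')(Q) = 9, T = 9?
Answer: -69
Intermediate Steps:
Function('t')(G) = Rational(-23, 3) (Function('t')(G) = Add(Rational(-7, 3), Mul(Rational(1, 3), -16)) = Add(Rational(-7, 3), Rational(-16, 3)) = Rational(-23, 3))
Mul(Function('t')(23), Function('d')(T)) = Mul(Rational(-23, 3), 9) = -69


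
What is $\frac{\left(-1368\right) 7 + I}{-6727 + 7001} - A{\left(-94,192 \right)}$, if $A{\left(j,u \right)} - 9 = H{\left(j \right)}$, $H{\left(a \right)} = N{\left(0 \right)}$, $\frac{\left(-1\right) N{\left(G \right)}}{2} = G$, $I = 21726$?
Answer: $\frac{4842}{137} \approx 35.343$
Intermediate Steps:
$N{\left(G \right)} = - 2 G$
$H{\left(a \right)} = 0$ ($H{\left(a \right)} = \left(-2\right) 0 = 0$)
$A{\left(j,u \right)} = 9$ ($A{\left(j,u \right)} = 9 + 0 = 9$)
$\frac{\left(-1368\right) 7 + I}{-6727 + 7001} - A{\left(-94,192 \right)} = \frac{\left(-1368\right) 7 + 21726}{-6727 + 7001} - 9 = \frac{-9576 + 21726}{274} - 9 = 12150 \cdot \frac{1}{274} - 9 = \frac{6075}{137} - 9 = \frac{4842}{137}$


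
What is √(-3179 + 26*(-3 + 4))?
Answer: I*√3153 ≈ 56.152*I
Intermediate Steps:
√(-3179 + 26*(-3 + 4)) = √(-3179 + 26*1) = √(-3179 + 26) = √(-3153) = I*√3153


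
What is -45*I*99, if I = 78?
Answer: -347490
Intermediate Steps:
-45*I*99 = -45*78*99 = -3510*99 = -347490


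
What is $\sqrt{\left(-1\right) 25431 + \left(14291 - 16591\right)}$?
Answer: $i \sqrt{27731} \approx 166.53 i$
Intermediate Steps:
$\sqrt{\left(-1\right) 25431 + \left(14291 - 16591\right)} = \sqrt{-25431 - 2300} = \sqrt{-27731} = i \sqrt{27731}$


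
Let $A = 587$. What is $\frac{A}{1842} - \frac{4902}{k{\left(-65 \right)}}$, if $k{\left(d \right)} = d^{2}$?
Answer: $- \frac{6549409}{7782450} \approx -0.84156$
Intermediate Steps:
$\frac{A}{1842} - \frac{4902}{k{\left(-65 \right)}} = \frac{587}{1842} - \frac{4902}{\left(-65\right)^{2}} = 587 \cdot \frac{1}{1842} - \frac{4902}{4225} = \frac{587}{1842} - \frac{4902}{4225} = - \frac{6549409}{7782450}$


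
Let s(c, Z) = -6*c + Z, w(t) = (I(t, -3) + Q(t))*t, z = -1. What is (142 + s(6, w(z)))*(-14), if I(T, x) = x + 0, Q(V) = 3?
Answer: -1484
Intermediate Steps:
I(T, x) = x
w(t) = 0 (w(t) = (-3 + 3)*t = 0*t = 0)
s(c, Z) = Z - 6*c
(142 + s(6, w(z)))*(-14) = (142 + (0 - 6*6))*(-14) = (142 + (0 - 36))*(-14) = (142 - 36)*(-14) = 106*(-14) = -1484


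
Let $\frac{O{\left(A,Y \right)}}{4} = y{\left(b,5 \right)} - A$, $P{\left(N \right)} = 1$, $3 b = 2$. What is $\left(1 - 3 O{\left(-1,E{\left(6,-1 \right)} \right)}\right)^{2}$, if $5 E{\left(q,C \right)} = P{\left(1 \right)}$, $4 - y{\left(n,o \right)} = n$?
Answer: $2601$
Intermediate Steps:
$b = \frac{2}{3}$ ($b = \frac{1}{3} \cdot 2 = \frac{2}{3} \approx 0.66667$)
$y{\left(n,o \right)} = 4 - n$
$E{\left(q,C \right)} = \frac{1}{5}$ ($E{\left(q,C \right)} = \frac{1}{5} \cdot 1 = \frac{1}{5}$)
$O{\left(A,Y \right)} = \frac{40}{3} - 4 A$ ($O{\left(A,Y \right)} = 4 \left(\left(4 - \frac{2}{3}\right) - A\right) = 4 \left(\frac{10}{3} - A\right) = \frac{40}{3} - 4 A$)
$\left(1 - 3 O{\left(-1,E{\left(6,-1 \right)} \right)}\right)^{2} = \left(1 - 3 \left(\frac{40}{3} - -4\right)\right)^{2} = \left(1 - 3 \left(\frac{40}{3} + 4\right)\right)^{2} = \left(1 - 52\right)^{2} = \left(-51\right)^{2} = 2601$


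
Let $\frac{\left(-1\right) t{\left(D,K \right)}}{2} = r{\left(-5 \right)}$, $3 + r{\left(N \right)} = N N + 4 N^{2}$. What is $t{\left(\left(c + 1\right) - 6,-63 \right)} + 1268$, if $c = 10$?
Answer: $1024$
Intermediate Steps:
$r{\left(N \right)} = -3 + 5 N^{2}$ ($r{\left(N \right)} = -3 + \left(N N + 4 N^{2}\right) = -3 + \left(N^{2} + 4 N^{2}\right) = -3 + 5 N^{2}$)
$t{\left(D,K \right)} = -244$ ($t{\left(D,K \right)} = - 2 \left(-3 + 5 \left(-5\right)^{2}\right) = - 2 \left(-3 + 5 \cdot 25\right) = - 2 \left(-3 + 125\right) = \left(-2\right) 122 = -244$)
$t{\left(\left(c + 1\right) - 6,-63 \right)} + 1268 = -244 + 1268 = 1024$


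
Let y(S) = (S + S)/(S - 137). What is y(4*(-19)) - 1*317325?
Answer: -67590073/213 ≈ -3.1732e+5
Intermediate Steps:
y(S) = 2*S/(-137 + S) (y(S) = (2*S)/(-137 + S) = 2*S/(-137 + S))
y(4*(-19)) - 1*317325 = 2*(4*(-19))/(-137 + 4*(-19)) - 1*317325 = 2*(-76)/(-137 - 76) - 317325 = 2*(-76)/(-213) - 317325 = 2*(-76)*(-1/213) - 317325 = 152/213 - 317325 = -67590073/213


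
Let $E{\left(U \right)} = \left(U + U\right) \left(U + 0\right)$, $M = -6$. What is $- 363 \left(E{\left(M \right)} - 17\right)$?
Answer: $-19965$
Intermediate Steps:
$E{\left(U \right)} = 2 U^{2}$ ($E{\left(U \right)} = 2 U U = 2 U^{2}$)
$- 363 \left(E{\left(M \right)} - 17\right) = - 363 \left(2 \left(-6\right)^{2} - 17\right) = - 363 \left(2 \cdot 36 - 17\right) = - 363 \left(72 - 17\right) = \left(-363\right) 55 = -19965$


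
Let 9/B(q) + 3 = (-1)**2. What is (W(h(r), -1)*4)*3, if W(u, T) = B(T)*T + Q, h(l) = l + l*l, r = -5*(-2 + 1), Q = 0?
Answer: 54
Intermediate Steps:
B(q) = -9/2 (B(q) = 9/(-3 + (-1)**2) = 9/(-3 + 1) = 9/(-2) = 9*(-1/2) = -9/2)
r = 5 (r = -5*(-1) = 5)
h(l) = l + l**2
W(u, T) = -9*T/2 (W(u, T) = -9*T/2 + 0 = -9*T/2)
(W(h(r), -1)*4)*3 = (-9/2*(-1)*4)*3 = ((9/2)*4)*3 = 18*3 = 54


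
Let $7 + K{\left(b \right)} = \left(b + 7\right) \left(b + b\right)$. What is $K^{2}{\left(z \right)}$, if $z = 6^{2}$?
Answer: $9541921$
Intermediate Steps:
$z = 36$
$K{\left(b \right)} = -7 + 2 b \left(7 + b\right)$ ($K{\left(b \right)} = -7 + \left(b + 7\right) \left(b + b\right) = -7 + \left(7 + b\right) 2 b = -7 + 2 b \left(7 + b\right)$)
$K^{2}{\left(z \right)} = \left(-7 + 2 \cdot 36^{2} + 14 \cdot 36\right)^{2} = \left(-7 + 2 \cdot 1296 + 504\right)^{2} = \left(-7 + 2592 + 504\right)^{2} = 3089^{2} = 9541921$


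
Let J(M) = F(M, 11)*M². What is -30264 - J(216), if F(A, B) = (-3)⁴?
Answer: -3809400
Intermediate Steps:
F(A, B) = 81
J(M) = 81*M²
-30264 - J(216) = -30264 - 81*216² = -30264 - 81*46656 = -30264 - 1*3779136 = -30264 - 3779136 = -3809400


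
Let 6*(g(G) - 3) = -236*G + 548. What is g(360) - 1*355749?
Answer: -1109444/3 ≈ -3.6981e+5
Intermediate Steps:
g(G) = 283/3 - 118*G/3 (g(G) = 3 + (-236*G + 548)/6 = 3 + (548 - 236*G)/6 = 3 + (274/3 - 118*G/3) = 283/3 - 118*G/3)
g(360) - 1*355749 = (283/3 - 118/3*360) - 1*355749 = (283/3 - 14160) - 355749 = -42197/3 - 355749 = -1109444/3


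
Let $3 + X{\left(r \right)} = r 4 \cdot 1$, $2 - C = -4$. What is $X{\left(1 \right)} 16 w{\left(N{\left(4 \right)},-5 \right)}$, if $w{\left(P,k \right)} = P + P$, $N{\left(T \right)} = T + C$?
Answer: $320$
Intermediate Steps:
$C = 6$ ($C = 2 - -4 = 2 + 4 = 6$)
$N{\left(T \right)} = 6 + T$ ($N{\left(T \right)} = T + 6 = 6 + T$)
$w{\left(P,k \right)} = 2 P$
$X{\left(r \right)} = -3 + 4 r$ ($X{\left(r \right)} = -3 + r 4 \cdot 1 = -3 + 4 r 1 = -3 + 4 r$)
$X{\left(1 \right)} 16 w{\left(N{\left(4 \right)},-5 \right)} = \left(-3 + 4 \cdot 1\right) 16 \cdot 2 \left(6 + 4\right) = \left(-3 + 4\right) 16 \cdot 2 \cdot 10 = 1 \cdot 16 \cdot 20 = 16 \cdot 20 = 320$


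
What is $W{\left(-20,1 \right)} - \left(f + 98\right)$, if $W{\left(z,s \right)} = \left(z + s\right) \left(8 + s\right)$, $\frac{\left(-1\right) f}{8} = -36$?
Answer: $-557$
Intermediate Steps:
$f = 288$ ($f = \left(-8\right) \left(-36\right) = 288$)
$W{\left(z,s \right)} = \left(8 + s\right) \left(s + z\right)$ ($W{\left(z,s \right)} = \left(s + z\right) \left(8 + s\right) = \left(8 + s\right) \left(s + z\right)$)
$W{\left(-20,1 \right)} - \left(f + 98\right) = \left(1^{2} + 8 \cdot 1 + 8 \left(-20\right) + 1 \left(-20\right)\right) - \left(288 + 98\right) = \left(1 + 8 - 160 - 20\right) - 386 = -171 - 386 = -557$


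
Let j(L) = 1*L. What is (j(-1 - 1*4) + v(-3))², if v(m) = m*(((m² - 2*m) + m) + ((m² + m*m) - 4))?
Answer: 6889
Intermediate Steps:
j(L) = L
v(m) = m*(-4 - m + 3*m²) (v(m) = m*((m² - m) + ((m² + m²) - 4)) = m*((m² - m) + (2*m² - 4)) = m*((m² - m) + (-4 + 2*m²)) = m*(-4 - m + 3*m²))
(j(-1 - 1*4) + v(-3))² = ((-1 - 1*4) - 3*(-4 - 1*(-3) + 3*(-3)²))² = ((-1 - 4) - 3*(-4 + 3 + 3*9))² = (-5 - 3*(-4 + 3 + 27))² = (-5 - 3*26)² = (-5 - 78)² = (-83)² = 6889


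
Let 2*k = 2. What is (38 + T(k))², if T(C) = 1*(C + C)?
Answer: 1600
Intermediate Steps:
k = 1 (k = (½)*2 = 1)
T(C) = 2*C (T(C) = 1*(2*C) = 2*C)
(38 + T(k))² = (38 + 2*1)² = (38 + 2)² = 40² = 1600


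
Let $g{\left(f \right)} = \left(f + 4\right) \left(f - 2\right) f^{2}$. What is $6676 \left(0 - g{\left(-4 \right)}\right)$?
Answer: $0$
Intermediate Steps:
$g{\left(f \right)} = f^{2} \left(-2 + f\right) \left(4 + f\right)$ ($g{\left(f \right)} = \left(4 + f\right) \left(-2 + f\right) f^{2} = \left(-2 + f\right) \left(4 + f\right) f^{2} = f^{2} \left(-2 + f\right) \left(4 + f\right)$)
$6676 \left(0 - g{\left(-4 \right)}\right) = 6676 \left(0 - \left(-4\right)^{2} \left(-8 + \left(-4\right)^{2} + 2 \left(-4\right)\right)\right) = 6676 \left(0 - 16 \left(-8 + 16 - 8\right)\right) = 6676 \left(0 - 16 \cdot 0\right) = 6676 \left(0 - 0\right) = 6676 \left(0 + 0\right) = 6676 \cdot 0 = 0$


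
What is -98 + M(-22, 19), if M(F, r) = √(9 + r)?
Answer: -98 + 2*√7 ≈ -92.708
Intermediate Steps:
-98 + M(-22, 19) = -98 + √(9 + 19) = -98 + √28 = -98 + 2*√7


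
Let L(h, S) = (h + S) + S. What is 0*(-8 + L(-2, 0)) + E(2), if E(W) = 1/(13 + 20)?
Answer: 1/33 ≈ 0.030303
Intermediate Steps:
E(W) = 1/33
L(h, S) = h + 2*S (L(h, S) = (S + h) + S = h + 2*S)
0*(-8 + L(-2, 0)) + E(2) = 0*(-8 + (-2 + 2*0)) + 1/33 = 0*(-8 + (-2 + 0)) + 1/33 = 0*(-8 - 2) + 1/33 = 0*(-10) + 1/33 = 0 + 1/33 = 1/33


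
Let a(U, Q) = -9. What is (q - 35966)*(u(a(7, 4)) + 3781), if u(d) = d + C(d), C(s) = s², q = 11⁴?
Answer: -82165225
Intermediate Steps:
q = 14641
u(d) = d + d²
(q - 35966)*(u(a(7, 4)) + 3781) = (14641 - 35966)*(-9*(1 - 9) + 3781) = -21325*(-9*(-8) + 3781) = -21325*(72 + 3781) = -21325*3853 = -82165225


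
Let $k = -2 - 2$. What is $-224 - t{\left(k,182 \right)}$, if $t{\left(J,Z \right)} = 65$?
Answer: $-289$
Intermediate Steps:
$k = -4$ ($k = -2 - 2 = -4$)
$-224 - t{\left(k,182 \right)} = -224 - 65 = -289$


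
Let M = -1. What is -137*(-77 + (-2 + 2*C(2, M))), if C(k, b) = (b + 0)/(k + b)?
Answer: 11097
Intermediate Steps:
C(k, b) = b/(b + k)
-137*(-77 + (-2 + 2*C(2, M))) = -137*(-77 + (-2 + 2*(-1/(-1 + 2)))) = -137*(-77 + (-2 + 2*(-1/1))) = -137*(-77 + (-2 + 2*(-1*1))) = -137*(-77 + (-2 + 2*(-1))) = -137*(-77 + (-2 - 2)) = -137*(-77 - 4) = -137*(-81) = 11097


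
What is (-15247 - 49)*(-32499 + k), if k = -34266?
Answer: 1021237440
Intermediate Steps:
(-15247 - 49)*(-32499 + k) = (-15247 - 49)*(-32499 - 34266) = -15296*(-66765) = 1021237440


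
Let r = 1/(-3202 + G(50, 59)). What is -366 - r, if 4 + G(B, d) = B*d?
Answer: -93695/256 ≈ -366.00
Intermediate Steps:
G(B, d) = -4 + B*d
r = -1/256 (r = 1/(-3202 + (-4 + 50*59)) = 1/(-3202 + (-4 + 2950)) = 1/(-3202 + 2946) = 1/(-256) = -1/256 ≈ -0.0039063)
-366 - r = -366 - 1*(-1/256) = -366 + 1/256 = -93695/256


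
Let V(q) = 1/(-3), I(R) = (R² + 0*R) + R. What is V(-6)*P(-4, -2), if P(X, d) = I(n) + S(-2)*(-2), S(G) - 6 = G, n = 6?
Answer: -34/3 ≈ -11.333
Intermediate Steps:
S(G) = 6 + G
I(R) = R + R² (I(R) = (R² + 0) + R = R² + R = R + R²)
V(q) = -⅓
P(X, d) = 34 (P(X, d) = 6*(1 + 6) + (6 - 2)*(-2) = 6*7 + 4*(-2) = 42 - 8 = 34)
V(-6)*P(-4, -2) = -⅓*34 = -34/3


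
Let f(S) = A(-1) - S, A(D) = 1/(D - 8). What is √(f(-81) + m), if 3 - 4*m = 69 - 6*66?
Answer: √5882/6 ≈ 12.782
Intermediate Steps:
A(D) = 1/(-8 + D)
m = 165/2 (m = ¾ - (69 - 6*66)/4 = ¾ - (69 - 396)/4 = ¾ - ¼*(-327) = ¾ + 327/4 = 165/2 ≈ 82.500)
f(S) = -⅑ - S (f(S) = 1/(-8 - 1) - S = 1/(-9) - S = -⅑ - S)
√(f(-81) + m) = √((-⅑ - 1*(-81)) + 165/2) = √((-⅑ + 81) + 165/2) = √(728/9 + 165/2) = √(2941/18) = √5882/6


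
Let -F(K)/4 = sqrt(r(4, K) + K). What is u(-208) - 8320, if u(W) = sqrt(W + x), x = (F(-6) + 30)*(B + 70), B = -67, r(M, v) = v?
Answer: -8320 + sqrt(-118 - 24*I*sqrt(3)) ≈ -8318.1 - 11.025*I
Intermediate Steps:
F(K) = -4*sqrt(2)*sqrt(K) (F(K) = -4*sqrt(K + K) = -4*sqrt(2)*sqrt(K))
x = 90 - 24*I*sqrt(3) (x = (-4*sqrt(2)*sqrt(-6) + 30)*(-67 + 70) = (-4*sqrt(2)*I*sqrt(6) + 30)*3 = (-8*I*sqrt(3) + 30)*3 = (30 - 8*I*sqrt(3))*3 = 90 - 24*I*sqrt(3) ≈ 90.0 - 41.569*I)
u(W) = sqrt(90 + W - 24*I*sqrt(3)) (u(W) = sqrt(W + (90 - 24*I*sqrt(3))) = sqrt(90 + W - 24*I*sqrt(3)))
u(-208) - 8320 = sqrt(90 - 208 - 24*I*sqrt(3)) - 8320 = sqrt(-118 - 24*I*sqrt(3)) - 8320 = -8320 + sqrt(-118 - 24*I*sqrt(3))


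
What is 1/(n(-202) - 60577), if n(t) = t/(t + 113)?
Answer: -89/5391151 ≈ -1.6509e-5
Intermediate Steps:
n(t) = t/(113 + t)
1/(n(-202) - 60577) = 1/(-202/(113 - 202) - 60577) = 1/(-202/(-89) - 60577) = 1/(-202*(-1/89) - 60577) = 1/(202/89 - 60577) = 1/(-5391151/89) = -89/5391151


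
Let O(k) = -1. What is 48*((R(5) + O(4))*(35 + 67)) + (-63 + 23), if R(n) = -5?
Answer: -29416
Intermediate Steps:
48*((R(5) + O(4))*(35 + 67)) + (-63 + 23) = 48*((-5 - 1)*(35 + 67)) + (-63 + 23) = 48*(-6*102) - 40 = 48*(-612) - 40 = -29376 - 40 = -29416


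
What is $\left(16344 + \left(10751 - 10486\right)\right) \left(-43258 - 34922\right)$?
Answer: $-1298491620$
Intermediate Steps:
$\left(16344 + \left(10751 - 10486\right)\right) \left(-43258 - 34922\right) = \left(16344 + 265\right) \left(-78180\right) = 16609 \left(-78180\right) = -1298491620$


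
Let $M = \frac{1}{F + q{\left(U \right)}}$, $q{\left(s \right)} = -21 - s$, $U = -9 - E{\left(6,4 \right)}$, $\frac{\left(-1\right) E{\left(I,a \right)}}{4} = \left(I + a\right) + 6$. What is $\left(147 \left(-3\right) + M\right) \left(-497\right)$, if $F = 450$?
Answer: $\frac{81971701}{374} \approx 2.1918 \cdot 10^{5}$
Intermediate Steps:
$E{\left(I,a \right)} = -24 - 4 I - 4 a$ ($E{\left(I,a \right)} = - 4 \left(\left(I + a\right) + 6\right) = - 4 \left(6 + I + a\right) = -24 - 4 I - 4 a$)
$U = 55$ ($U = -9 - \left(-24 - 24 - 16\right) = -9 - -64 = -9 + 64 = 55$)
$M = \frac{1}{374}$ ($M = \frac{1}{450 - 76} = \frac{1}{374} \approx 0.0026738$)
$\left(147 \left(-3\right) + M\right) \left(-497\right) = \left(147 \left(-3\right) + \frac{1}{374}\right) \left(-497\right) = \left(-441 + \frac{1}{374}\right) \left(-497\right) = \left(- \frac{164933}{374}\right) \left(-497\right) = \frac{81971701}{374}$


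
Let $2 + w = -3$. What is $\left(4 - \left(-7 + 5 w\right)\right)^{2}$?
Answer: $1296$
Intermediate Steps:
$w = -5$ ($w = -2 - 3 = -5$)
$\left(4 - \left(-7 + 5 w\right)\right)^{2} = \left(4 + \left(\left(-5\right) \left(-5\right) + 7\right)\right)^{2} = \left(4 + \left(25 + 7\right)\right)^{2} = \left(4 + 32\right)^{2} = 36^{2} = 1296$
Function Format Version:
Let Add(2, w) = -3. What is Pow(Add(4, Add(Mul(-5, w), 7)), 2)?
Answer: 1296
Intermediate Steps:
w = -5 (w = Add(-2, -3) = -5)
Pow(Add(4, Add(Mul(-5, w), 7)), 2) = Pow(Add(4, Add(Mul(-5, -5), 7)), 2) = Pow(Add(4, Add(25, 7)), 2) = Pow(Add(4, 32), 2) = Pow(36, 2) = 1296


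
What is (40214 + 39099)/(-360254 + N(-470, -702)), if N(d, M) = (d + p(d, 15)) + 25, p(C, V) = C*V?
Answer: -79313/367749 ≈ -0.21567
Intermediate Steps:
N(d, M) = 25 + 16*d (N(d, M) = (d + d*15) + 25 = (d + 15*d) + 25 = 16*d + 25 = 25 + 16*d)
(40214 + 39099)/(-360254 + N(-470, -702)) = (40214 + 39099)/(-360254 + (25 + 16*(-470))) = 79313/(-360254 + (25 - 7520)) = 79313/(-360254 - 7495) = 79313/(-367749) = 79313*(-1/367749) = -79313/367749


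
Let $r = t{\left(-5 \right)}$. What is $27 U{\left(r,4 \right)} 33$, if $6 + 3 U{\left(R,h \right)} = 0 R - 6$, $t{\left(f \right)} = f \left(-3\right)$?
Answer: $-3564$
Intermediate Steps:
$t{\left(f \right)} = - 3 f$
$r = 15$ ($r = \left(-3\right) \left(-5\right) = 15$)
$U{\left(R,h \right)} = -4$ ($U{\left(R,h \right)} = -2 + \frac{0 R - 6}{3} = -2 + \frac{0 - 6}{3} = -2 + \frac{1}{3} \left(-6\right) = -2 - 2 = -4$)
$27 U{\left(r,4 \right)} 33 = 27 \left(-4\right) 33 = \left(-108\right) 33 = -3564$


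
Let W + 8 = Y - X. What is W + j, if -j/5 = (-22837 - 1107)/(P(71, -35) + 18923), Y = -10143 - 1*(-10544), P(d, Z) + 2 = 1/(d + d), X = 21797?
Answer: -57490903092/2686783 ≈ -21398.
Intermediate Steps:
P(d, Z) = -2 + 1/(2*d) (P(d, Z) = -2 + 1/(d + d) = -2 + 1/(2*d))
Y = 401 (Y = -10143 + 10544 = 401)
W = -21404 (W = -8 + (401 - 1*21797) = -8 + (401 - 21797) = -8 - 21396 = -21404)
j = 17000240/2686783 (j = -5*(-22837 - 1107)/((-2 + (1/2)/71) + 18923) = -(-119720)/((-2 + (1/2)*(1/71)) + 18923) = -(-119720)/((-2 + 1/142) + 18923) = -(-119720)/(-283/142 + 18923) = -(-119720)/2686783/142 = -(-119720)*142/2686783 = -5*(-3400048/2686783) = 17000240/2686783 ≈ 6.3274)
W + j = -21404 + 17000240/2686783 = -57490903092/2686783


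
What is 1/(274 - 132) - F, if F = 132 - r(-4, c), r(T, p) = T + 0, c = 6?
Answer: -19311/142 ≈ -135.99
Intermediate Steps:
r(T, p) = T
F = 136 (F = 132 - 1*(-4) = 132 + 4 = 136)
1/(274 - 132) - F = 1/(274 - 132) - 1*136 = 1/142 - 136 = -19311/142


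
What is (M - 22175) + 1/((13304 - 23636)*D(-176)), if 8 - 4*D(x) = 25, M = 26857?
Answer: 205591303/43911 ≈ 4682.0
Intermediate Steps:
D(x) = -17/4 (D(x) = 2 - ¼*25 = 2 - 25/4 = -17/4)
(M - 22175) + 1/((13304 - 23636)*D(-176)) = (26857 - 22175) + 1/((13304 - 23636)*(-17/4)) = 4682 - 4/17/(-10332) = 4682 - 1/10332*(-4/17) = 4682 + 1/43911 = 205591303/43911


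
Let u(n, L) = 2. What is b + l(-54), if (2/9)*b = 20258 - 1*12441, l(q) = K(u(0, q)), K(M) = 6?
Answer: 70365/2 ≈ 35183.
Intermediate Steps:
l(q) = 6
b = 70353/2 (b = 9*(20258 - 1*12441)/2 = 9*(20258 - 12441)/2 = (9/2)*7817 = 70353/2 ≈ 35177.)
b + l(-54) = 70353/2 + 6 = 70365/2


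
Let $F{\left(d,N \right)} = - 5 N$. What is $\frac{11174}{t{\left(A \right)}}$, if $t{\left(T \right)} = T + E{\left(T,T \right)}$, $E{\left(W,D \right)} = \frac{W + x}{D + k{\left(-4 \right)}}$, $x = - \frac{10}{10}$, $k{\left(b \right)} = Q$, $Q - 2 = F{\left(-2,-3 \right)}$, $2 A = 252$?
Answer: $\frac{1597882}{18143} \approx 88.072$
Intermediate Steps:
$A = 126$ ($A = \frac{1}{2} \cdot 252 = 126$)
$Q = 17$ ($Q = 2 - -15 = 2 + 15 = 17$)
$k{\left(b \right)} = 17$
$x = -1$ ($x = \left(-10\right) \frac{1}{10} = -1$)
$E{\left(W,D \right)} = \frac{-1 + W}{17 + D}$ ($E{\left(W,D \right)} = \frac{W - 1}{D + 17} = \frac{-1 + W}{17 + D}$)
$t{\left(T \right)} = T + \frac{-1 + T}{17 + T}$
$\frac{11174}{t{\left(A \right)}} = \frac{11174}{\frac{1}{17 + 126} \left(-1 + 126 + 126 \left(17 + 126\right)\right)} = \frac{11174}{\frac{1}{143} \left(-1 + 126 + 126 \cdot 143\right)} = \frac{11174}{\frac{1}{143} \left(-1 + 126 + 18018\right)} = \frac{11174}{\frac{1}{143} \cdot 18143} = \frac{11174}{\frac{18143}{143}} = 11174 \cdot \frac{143}{18143} = \frac{1597882}{18143}$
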